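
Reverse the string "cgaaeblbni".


Input: cgaaeblbni
Reading characters right to left:
  Position 9: 'i'
  Position 8: 'n'
  Position 7: 'b'
  Position 6: 'l'
  Position 5: 'b'
  Position 4: 'e'
  Position 3: 'a'
  Position 2: 'a'
  Position 1: 'g'
  Position 0: 'c'
Reversed: inblbeaagc

inblbeaagc


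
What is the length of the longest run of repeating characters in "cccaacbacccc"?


Input: "cccaacbacccc"
Scanning for longest run:
  Position 1 ('c'): continues run of 'c', length=2
  Position 2 ('c'): continues run of 'c', length=3
  Position 3 ('a'): new char, reset run to 1
  Position 4 ('a'): continues run of 'a', length=2
  Position 5 ('c'): new char, reset run to 1
  Position 6 ('b'): new char, reset run to 1
  Position 7 ('a'): new char, reset run to 1
  Position 8 ('c'): new char, reset run to 1
  Position 9 ('c'): continues run of 'c', length=2
  Position 10 ('c'): continues run of 'c', length=3
  Position 11 ('c'): continues run of 'c', length=4
Longest run: 'c' with length 4

4


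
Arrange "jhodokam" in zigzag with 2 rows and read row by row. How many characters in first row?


Zigzag "jhodokam" into 2 rows:
Placing characters:
  'j' => row 0
  'h' => row 1
  'o' => row 0
  'd' => row 1
  'o' => row 0
  'k' => row 1
  'a' => row 0
  'm' => row 1
Rows:
  Row 0: "jooa"
  Row 1: "hdkm"
First row length: 4

4


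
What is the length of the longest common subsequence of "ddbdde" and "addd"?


LCS of "ddbdde" and "addd"
DP table:
           a    d    d    d
      0    0    0    0    0
  d   0    0    1    1    1
  d   0    0    1    2    2
  b   0    0    1    2    2
  d   0    0    1    2    3
  d   0    0    1    2    3
  e   0    0    1    2    3
LCS length = dp[6][4] = 3

3


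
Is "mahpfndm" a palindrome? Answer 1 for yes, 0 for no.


Input: mahpfndm
Reversed: mdnfpham
  Compare pos 0 ('m') with pos 7 ('m'): match
  Compare pos 1 ('a') with pos 6 ('d'): MISMATCH
  Compare pos 2 ('h') with pos 5 ('n'): MISMATCH
  Compare pos 3 ('p') with pos 4 ('f'): MISMATCH
Result: not a palindrome

0


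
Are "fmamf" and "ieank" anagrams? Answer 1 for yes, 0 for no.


Strings: "fmamf", "ieank"
Sorted first:  affmm
Sorted second: aeikn
Differ at position 1: 'f' vs 'e' => not anagrams

0


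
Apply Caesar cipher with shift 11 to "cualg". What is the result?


Caesar cipher: shift "cualg" by 11
  'c' (pos 2) + 11 = pos 13 = 'n'
  'u' (pos 20) + 11 = pos 5 = 'f'
  'a' (pos 0) + 11 = pos 11 = 'l'
  'l' (pos 11) + 11 = pos 22 = 'w'
  'g' (pos 6) + 11 = pos 17 = 'r'
Result: nflwr

nflwr


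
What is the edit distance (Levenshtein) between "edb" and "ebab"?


Computing edit distance: "edb" -> "ebab"
DP table:
           e    b    a    b
      0    1    2    3    4
  e   1    0    1    2    3
  d   2    1    1    2    3
  b   3    2    1    2    2
Edit distance = dp[3][4] = 2

2


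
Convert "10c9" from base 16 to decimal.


Input: "10c9" in base 16
Positional expansion:
  Digit '1' (value 1) x 16^3 = 4096
  Digit '0' (value 0) x 16^2 = 0
  Digit 'c' (value 12) x 16^1 = 192
  Digit '9' (value 9) x 16^0 = 9
Sum = 4297

4297


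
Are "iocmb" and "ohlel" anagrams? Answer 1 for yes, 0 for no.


Strings: "iocmb", "ohlel"
Sorted first:  bcimo
Sorted second: ehllo
Differ at position 0: 'b' vs 'e' => not anagrams

0


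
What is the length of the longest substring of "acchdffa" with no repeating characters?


Input: "acchdffa"
Sliding window (track last position of each char):
  Position 0 ('a'): window [0,0] length 1 -- new best
  Position 1 ('c'): window [0,1] length 2 -- new best
  Position 2 ('c'): repeat (last at 1), move window start to 2
  Position 2 ('c'): window [2,2] length 1
  Position 3 ('h'): window [2,3] length 2
  Position 4 ('d'): window [2,4] length 3 -- new best
  Position 5 ('f'): window [2,5] length 4 -- new best
  Position 6 ('f'): repeat (last at 5), move window start to 6
  Position 6 ('f'): window [6,6] length 1
  Position 7 ('a'): window [6,7] length 2
Longest substring with no repeats: "chdf" with length 4

4


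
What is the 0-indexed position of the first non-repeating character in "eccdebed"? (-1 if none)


Input: eccdebed
Character frequencies:
  'b': 1
  'c': 2
  'd': 2
  'e': 3
Scanning left to right for freq == 1:
  Position 0 ('e'): freq=3, skip
  Position 1 ('c'): freq=2, skip
  Position 2 ('c'): freq=2, skip
  Position 3 ('d'): freq=2, skip
  Position 4 ('e'): freq=3, skip
  Position 5 ('b'): unique! => answer = 5

5


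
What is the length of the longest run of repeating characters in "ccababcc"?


Input: "ccababcc"
Scanning for longest run:
  Position 1 ('c'): continues run of 'c', length=2
  Position 2 ('a'): new char, reset run to 1
  Position 3 ('b'): new char, reset run to 1
  Position 4 ('a'): new char, reset run to 1
  Position 5 ('b'): new char, reset run to 1
  Position 6 ('c'): new char, reset run to 1
  Position 7 ('c'): continues run of 'c', length=2
Longest run: 'c' with length 2

2


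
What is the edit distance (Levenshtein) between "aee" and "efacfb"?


Computing edit distance: "aee" -> "efacfb"
DP table:
           e    f    a    c    f    b
      0    1    2    3    4    5    6
  a   1    1    2    2    3    4    5
  e   2    1    2    3    3    4    5
  e   3    2    2    3    4    4    5
Edit distance = dp[3][6] = 5

5


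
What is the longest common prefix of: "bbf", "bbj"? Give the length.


Words: bbf, bbj
  Position 0: all 'b' => match
  Position 1: all 'b' => match
  Position 2: ('f', 'j') => mismatch, stop
LCP = "bb" (length 2)

2


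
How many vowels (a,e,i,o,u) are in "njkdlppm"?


Input: njkdlppm
Checking each character:
  'n' at position 0: consonant
  'j' at position 1: consonant
  'k' at position 2: consonant
  'd' at position 3: consonant
  'l' at position 4: consonant
  'p' at position 5: consonant
  'p' at position 6: consonant
  'm' at position 7: consonant
Total vowels: 0

0


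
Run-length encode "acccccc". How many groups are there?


Input: acccccc
Scanning for consecutive runs:
  Group 1: 'a' x 1 (positions 0-0)
  Group 2: 'c' x 6 (positions 1-6)
Total groups: 2

2


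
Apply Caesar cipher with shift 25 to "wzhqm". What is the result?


Caesar cipher: shift "wzhqm" by 25
  'w' (pos 22) + 25 = pos 21 = 'v'
  'z' (pos 25) + 25 = pos 24 = 'y'
  'h' (pos 7) + 25 = pos 6 = 'g'
  'q' (pos 16) + 25 = pos 15 = 'p'
  'm' (pos 12) + 25 = pos 11 = 'l'
Result: vygpl

vygpl


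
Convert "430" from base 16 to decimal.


Input: "430" in base 16
Positional expansion:
  Digit '4' (value 4) x 16^2 = 1024
  Digit '3' (value 3) x 16^1 = 48
  Digit '0' (value 0) x 16^0 = 0
Sum = 1072

1072


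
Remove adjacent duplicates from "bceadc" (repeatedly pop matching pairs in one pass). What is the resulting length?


Input: bceadc
Stack-based adjacent duplicate removal:
  Read 'b': push. Stack: b
  Read 'c': push. Stack: bc
  Read 'e': push. Stack: bce
  Read 'a': push. Stack: bcea
  Read 'd': push. Stack: bcead
  Read 'c': push. Stack: bceadc
Final stack: "bceadc" (length 6)

6


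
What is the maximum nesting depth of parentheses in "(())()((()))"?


Input: "(())()((()))"
Tracking depth:
  Position 0 '(': depth becomes 1
  Position 1 '(': depth becomes 2
  Position 2 ')': depth becomes 1
  Position 3 ')': depth becomes 0
  Position 4 '(': depth becomes 1
  Position 5 ')': depth becomes 0
  Position 6 '(': depth becomes 1
  Position 7 '(': depth becomes 2
  Position 8 '(': depth becomes 3
  Position 9 ')': depth becomes 2
  Position 10 ')': depth becomes 1
  Position 11 ')': depth becomes 0
Maximum depth reached: 3

3


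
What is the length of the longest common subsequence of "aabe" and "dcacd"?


LCS of "aabe" and "dcacd"
DP table:
           d    c    a    c    d
      0    0    0    0    0    0
  a   0    0    0    1    1    1
  a   0    0    0    1    1    1
  b   0    0    0    1    1    1
  e   0    0    0    1    1    1
LCS length = dp[4][5] = 1

1


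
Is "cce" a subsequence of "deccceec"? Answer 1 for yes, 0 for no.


Check if "cce" is a subsequence of "deccceec"
Greedy scan:
  Position 0 ('d'): no match needed
  Position 1 ('e'): no match needed
  Position 2 ('c'): matches sub[0] = 'c'
  Position 3 ('c'): matches sub[1] = 'c'
  Position 4 ('c'): no match needed
  Position 5 ('e'): matches sub[2] = 'e'
  Position 6 ('e'): no match needed
  Position 7 ('c'): no match needed
All 3 characters matched => is a subsequence

1


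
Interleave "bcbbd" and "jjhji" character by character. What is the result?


Interleaving "bcbbd" and "jjhji":
  Position 0: 'b' from first, 'j' from second => "bj"
  Position 1: 'c' from first, 'j' from second => "cj"
  Position 2: 'b' from first, 'h' from second => "bh"
  Position 3: 'b' from first, 'j' from second => "bj"
  Position 4: 'd' from first, 'i' from second => "di"
Result: bjcjbhbjdi

bjcjbhbjdi


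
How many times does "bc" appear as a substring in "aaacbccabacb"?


Searching for "bc" in "aaacbccabacb"
Scanning each position:
  Position 0: "aa" => no
  Position 1: "aa" => no
  Position 2: "ac" => no
  Position 3: "cb" => no
  Position 4: "bc" => MATCH
  Position 5: "cc" => no
  Position 6: "ca" => no
  Position 7: "ab" => no
  Position 8: "ba" => no
  Position 9: "ac" => no
  Position 10: "cb" => no
Total occurrences: 1

1


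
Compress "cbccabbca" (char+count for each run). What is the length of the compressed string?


Input: cbccabbca
Runs:
  'c' x 1 => "c1"
  'b' x 1 => "b1"
  'c' x 2 => "c2"
  'a' x 1 => "a1"
  'b' x 2 => "b2"
  'c' x 1 => "c1"
  'a' x 1 => "a1"
Compressed: "c1b1c2a1b2c1a1"
Compressed length: 14

14


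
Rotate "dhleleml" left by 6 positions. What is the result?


Input: "dhleleml", rotate left by 6
First 6 characters: "dhlele"
Remaining characters: "ml"
Concatenate remaining + first: "ml" + "dhlele" = "mldhlele"

mldhlele


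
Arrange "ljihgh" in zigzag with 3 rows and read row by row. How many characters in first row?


Zigzag "ljihgh" into 3 rows:
Placing characters:
  'l' => row 0
  'j' => row 1
  'i' => row 2
  'h' => row 1
  'g' => row 0
  'h' => row 1
Rows:
  Row 0: "lg"
  Row 1: "jhh"
  Row 2: "i"
First row length: 2

2


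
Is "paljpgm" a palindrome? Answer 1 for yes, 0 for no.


Input: paljpgm
Reversed: mgpjlap
  Compare pos 0 ('p') with pos 6 ('m'): MISMATCH
  Compare pos 1 ('a') with pos 5 ('g'): MISMATCH
  Compare pos 2 ('l') with pos 4 ('p'): MISMATCH
Result: not a palindrome

0


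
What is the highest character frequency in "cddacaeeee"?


Input: cddacaeeee
Character counts:
  'a': 2
  'c': 2
  'd': 2
  'e': 4
Maximum frequency: 4

4


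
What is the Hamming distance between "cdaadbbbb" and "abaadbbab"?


Comparing "cdaadbbbb" and "abaadbbab" position by position:
  Position 0: 'c' vs 'a' => differ
  Position 1: 'd' vs 'b' => differ
  Position 2: 'a' vs 'a' => same
  Position 3: 'a' vs 'a' => same
  Position 4: 'd' vs 'd' => same
  Position 5: 'b' vs 'b' => same
  Position 6: 'b' vs 'b' => same
  Position 7: 'b' vs 'a' => differ
  Position 8: 'b' vs 'b' => same
Total differences (Hamming distance): 3

3


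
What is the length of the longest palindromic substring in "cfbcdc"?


Input: "cfbcdc"
Checking substrings for palindromes:
  [3:6] "cdc" (len 3) => palindrome
Longest palindromic substring: "cdc" with length 3

3


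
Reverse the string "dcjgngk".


Input: dcjgngk
Reading characters right to left:
  Position 6: 'k'
  Position 5: 'g'
  Position 4: 'n'
  Position 3: 'g'
  Position 2: 'j'
  Position 1: 'c'
  Position 0: 'd'
Reversed: kgngjcd

kgngjcd


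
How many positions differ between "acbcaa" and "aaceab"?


Comparing "acbcaa" and "aaceab" position by position:
  Position 0: 'a' vs 'a' => same
  Position 1: 'c' vs 'a' => DIFFER
  Position 2: 'b' vs 'c' => DIFFER
  Position 3: 'c' vs 'e' => DIFFER
  Position 4: 'a' vs 'a' => same
  Position 5: 'a' vs 'b' => DIFFER
Positions that differ: 4

4


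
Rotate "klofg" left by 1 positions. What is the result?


Input: "klofg", rotate left by 1
First 1 characters: "k"
Remaining characters: "lofg"
Concatenate remaining + first: "lofg" + "k" = "lofgk"

lofgk


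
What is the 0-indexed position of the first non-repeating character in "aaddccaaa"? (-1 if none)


Input: aaddccaaa
Character frequencies:
  'a': 5
  'c': 2
  'd': 2
Scanning left to right for freq == 1:
  Position 0 ('a'): freq=5, skip
  Position 1 ('a'): freq=5, skip
  Position 2 ('d'): freq=2, skip
  Position 3 ('d'): freq=2, skip
  Position 4 ('c'): freq=2, skip
  Position 5 ('c'): freq=2, skip
  Position 6 ('a'): freq=5, skip
  Position 7 ('a'): freq=5, skip
  Position 8 ('a'): freq=5, skip
  No unique character found => answer = -1

-1


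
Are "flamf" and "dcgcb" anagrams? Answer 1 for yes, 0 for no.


Strings: "flamf", "dcgcb"
Sorted first:  afflm
Sorted second: bccdg
Differ at position 0: 'a' vs 'b' => not anagrams

0


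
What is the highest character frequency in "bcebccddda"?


Input: bcebccddda
Character counts:
  'a': 1
  'b': 2
  'c': 3
  'd': 3
  'e': 1
Maximum frequency: 3

3


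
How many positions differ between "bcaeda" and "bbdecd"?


Comparing "bcaeda" and "bbdecd" position by position:
  Position 0: 'b' vs 'b' => same
  Position 1: 'c' vs 'b' => DIFFER
  Position 2: 'a' vs 'd' => DIFFER
  Position 3: 'e' vs 'e' => same
  Position 4: 'd' vs 'c' => DIFFER
  Position 5: 'a' vs 'd' => DIFFER
Positions that differ: 4

4


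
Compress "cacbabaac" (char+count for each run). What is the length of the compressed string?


Input: cacbabaac
Runs:
  'c' x 1 => "c1"
  'a' x 1 => "a1"
  'c' x 1 => "c1"
  'b' x 1 => "b1"
  'a' x 1 => "a1"
  'b' x 1 => "b1"
  'a' x 2 => "a2"
  'c' x 1 => "c1"
Compressed: "c1a1c1b1a1b1a2c1"
Compressed length: 16

16


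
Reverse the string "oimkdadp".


Input: oimkdadp
Reading characters right to left:
  Position 7: 'p'
  Position 6: 'd'
  Position 5: 'a'
  Position 4: 'd'
  Position 3: 'k'
  Position 2: 'm'
  Position 1: 'i'
  Position 0: 'o'
Reversed: pdadkmio

pdadkmio


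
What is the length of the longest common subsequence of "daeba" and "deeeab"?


LCS of "daeba" and "deeeab"
DP table:
           d    e    e    e    a    b
      0    0    0    0    0    0    0
  d   0    1    1    1    1    1    1
  a   0    1    1    1    1    2    2
  e   0    1    2    2    2    2    2
  b   0    1    2    2    2    2    3
  a   0    1    2    2    2    3    3
LCS length = dp[5][6] = 3

3


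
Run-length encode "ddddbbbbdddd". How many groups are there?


Input: ddddbbbbdddd
Scanning for consecutive runs:
  Group 1: 'd' x 4 (positions 0-3)
  Group 2: 'b' x 4 (positions 4-7)
  Group 3: 'd' x 4 (positions 8-11)
Total groups: 3

3


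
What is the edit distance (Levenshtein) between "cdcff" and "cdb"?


Computing edit distance: "cdcff" -> "cdb"
DP table:
           c    d    b
      0    1    2    3
  c   1    0    1    2
  d   2    1    0    1
  c   3    2    1    1
  f   4    3    2    2
  f   5    4    3    3
Edit distance = dp[5][3] = 3

3


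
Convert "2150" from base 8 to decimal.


Input: "2150" in base 8
Positional expansion:
  Digit '2' (value 2) x 8^3 = 1024
  Digit '1' (value 1) x 8^2 = 64
  Digit '5' (value 5) x 8^1 = 40
  Digit '0' (value 0) x 8^0 = 0
Sum = 1128

1128


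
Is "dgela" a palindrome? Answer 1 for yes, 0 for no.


Input: dgela
Reversed: alegd
  Compare pos 0 ('d') with pos 4 ('a'): MISMATCH
  Compare pos 1 ('g') with pos 3 ('l'): MISMATCH
Result: not a palindrome

0


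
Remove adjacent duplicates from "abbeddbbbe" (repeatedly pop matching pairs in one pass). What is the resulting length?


Input: abbeddbbbe
Stack-based adjacent duplicate removal:
  Read 'a': push. Stack: a
  Read 'b': push. Stack: ab
  Read 'b': matches stack top 'b' => pop. Stack: a
  Read 'e': push. Stack: ae
  Read 'd': push. Stack: aed
  Read 'd': matches stack top 'd' => pop. Stack: ae
  Read 'b': push. Stack: aeb
  Read 'b': matches stack top 'b' => pop. Stack: ae
  Read 'b': push. Stack: aeb
  Read 'e': push. Stack: aebe
Final stack: "aebe" (length 4)

4


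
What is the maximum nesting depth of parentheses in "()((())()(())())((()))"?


Input: "()((())()(())())((()))"
Tracking depth:
  Position 0 '(': depth becomes 1
  Position 1 ')': depth becomes 0
  Position 2 '(': depth becomes 1
  Position 3 '(': depth becomes 2
  Position 4 '(': depth becomes 3
  Position 5 ')': depth becomes 2
  Position 6 ')': depth becomes 1
  Position 7 '(': depth becomes 2
  Position 8 ')': depth becomes 1
  Position 9 '(': depth becomes 2
  Position 10 '(': depth becomes 3
  Position 11 ')': depth becomes 2
  Position 12 ')': depth becomes 1
  Position 13 '(': depth becomes 2
  Position 14 ')': depth becomes 1
  Position 15 ')': depth becomes 0
  Position 16 '(': depth becomes 1
  Position 17 '(': depth becomes 2
  Position 18 '(': depth becomes 3
  Position 19 ')': depth becomes 2
  Position 20 ')': depth becomes 1
  Position 21 ')': depth becomes 0
Maximum depth reached: 3

3


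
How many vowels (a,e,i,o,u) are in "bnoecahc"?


Input: bnoecahc
Checking each character:
  'b' at position 0: consonant
  'n' at position 1: consonant
  'o' at position 2: vowel (running total: 1)
  'e' at position 3: vowel (running total: 2)
  'c' at position 4: consonant
  'a' at position 5: vowel (running total: 3)
  'h' at position 6: consonant
  'c' at position 7: consonant
Total vowels: 3

3


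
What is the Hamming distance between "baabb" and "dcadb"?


Comparing "baabb" and "dcadb" position by position:
  Position 0: 'b' vs 'd' => differ
  Position 1: 'a' vs 'c' => differ
  Position 2: 'a' vs 'a' => same
  Position 3: 'b' vs 'd' => differ
  Position 4: 'b' vs 'b' => same
Total differences (Hamming distance): 3

3


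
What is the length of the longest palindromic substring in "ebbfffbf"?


Input: "ebbfffbf"
Checking substrings for palindromes:
  [2:7] "bfffb" (len 5) => palindrome
  [3:6] "fff" (len 3) => palindrome
  [5:8] "fbf" (len 3) => palindrome
  [1:3] "bb" (len 2) => palindrome
  [3:5] "ff" (len 2) => palindrome
  [4:6] "ff" (len 2) => palindrome
Longest palindromic substring: "bfffb" with length 5

5


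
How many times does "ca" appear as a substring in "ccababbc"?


Searching for "ca" in "ccababbc"
Scanning each position:
  Position 0: "cc" => no
  Position 1: "ca" => MATCH
  Position 2: "ab" => no
  Position 3: "ba" => no
  Position 4: "ab" => no
  Position 5: "bb" => no
  Position 6: "bc" => no
Total occurrences: 1

1


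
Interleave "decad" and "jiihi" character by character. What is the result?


Interleaving "decad" and "jiihi":
  Position 0: 'd' from first, 'j' from second => "dj"
  Position 1: 'e' from first, 'i' from second => "ei"
  Position 2: 'c' from first, 'i' from second => "ci"
  Position 3: 'a' from first, 'h' from second => "ah"
  Position 4: 'd' from first, 'i' from second => "di"
Result: djeiciahdi

djeiciahdi


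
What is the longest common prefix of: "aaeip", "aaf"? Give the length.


Words: aaeip, aaf
  Position 0: all 'a' => match
  Position 1: all 'a' => match
  Position 2: ('e', 'f') => mismatch, stop
LCP = "aa" (length 2)

2


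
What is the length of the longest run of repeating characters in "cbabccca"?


Input: "cbabccca"
Scanning for longest run:
  Position 1 ('b'): new char, reset run to 1
  Position 2 ('a'): new char, reset run to 1
  Position 3 ('b'): new char, reset run to 1
  Position 4 ('c'): new char, reset run to 1
  Position 5 ('c'): continues run of 'c', length=2
  Position 6 ('c'): continues run of 'c', length=3
  Position 7 ('a'): new char, reset run to 1
Longest run: 'c' with length 3

3


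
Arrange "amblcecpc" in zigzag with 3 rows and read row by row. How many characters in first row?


Zigzag "amblcecpc" into 3 rows:
Placing characters:
  'a' => row 0
  'm' => row 1
  'b' => row 2
  'l' => row 1
  'c' => row 0
  'e' => row 1
  'c' => row 2
  'p' => row 1
  'c' => row 0
Rows:
  Row 0: "acc"
  Row 1: "mlep"
  Row 2: "bc"
First row length: 3

3


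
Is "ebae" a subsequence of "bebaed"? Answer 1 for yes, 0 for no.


Check if "ebae" is a subsequence of "bebaed"
Greedy scan:
  Position 0 ('b'): no match needed
  Position 1 ('e'): matches sub[0] = 'e'
  Position 2 ('b'): matches sub[1] = 'b'
  Position 3 ('a'): matches sub[2] = 'a'
  Position 4 ('e'): matches sub[3] = 'e'
  Position 5 ('d'): no match needed
All 4 characters matched => is a subsequence

1


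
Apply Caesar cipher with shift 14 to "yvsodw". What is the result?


Caesar cipher: shift "yvsodw" by 14
  'y' (pos 24) + 14 = pos 12 = 'm'
  'v' (pos 21) + 14 = pos 9 = 'j'
  's' (pos 18) + 14 = pos 6 = 'g'
  'o' (pos 14) + 14 = pos 2 = 'c'
  'd' (pos 3) + 14 = pos 17 = 'r'
  'w' (pos 22) + 14 = pos 10 = 'k'
Result: mjgcrk

mjgcrk


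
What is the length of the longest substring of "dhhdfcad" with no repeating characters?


Input: "dhhdfcad"
Sliding window (track last position of each char):
  Position 0 ('d'): window [0,0] length 1 -- new best
  Position 1 ('h'): window [0,1] length 2 -- new best
  Position 2 ('h'): repeat (last at 1), move window start to 2
  Position 2 ('h'): window [2,2] length 1
  Position 3 ('d'): window [2,3] length 2
  Position 4 ('f'): window [2,4] length 3 -- new best
  Position 5 ('c'): window [2,5] length 4 -- new best
  Position 6 ('a'): window [2,6] length 5 -- new best
  Position 7 ('d'): repeat (last at 3), move window start to 4
  Position 7 ('d'): window [4,7] length 4
Longest substring with no repeats: "hdfca" with length 5

5


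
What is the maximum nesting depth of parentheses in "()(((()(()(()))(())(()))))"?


Input: "()(((()(()(()))(())(()))))"
Tracking depth:
  Position 0 '(': depth becomes 1
  Position 1 ')': depth becomes 0
  Position 2 '(': depth becomes 1
  Position 3 '(': depth becomes 2
  Position 4 '(': depth becomes 3
  Position 5 '(': depth becomes 4
  Position 6 ')': depth becomes 3
  Position 7 '(': depth becomes 4
  Position 8 '(': depth becomes 5
  Position 9 ')': depth becomes 4
  Position 10 '(': depth becomes 5
  Position 11 '(': depth becomes 6
  Position 12 ')': depth becomes 5
  Position 13 ')': depth becomes 4
  Position 14 ')': depth becomes 3
  Position 15 '(': depth becomes 4
  Position 16 '(': depth becomes 5
  Position 17 ')': depth becomes 4
  Position 18 ')': depth becomes 3
  Position 19 '(': depth becomes 4
  Position 20 '(': depth becomes 5
  Position 21 ')': depth becomes 4
  Position 22 ')': depth becomes 3
  Position 23 ')': depth becomes 2
  Position 24 ')': depth becomes 1
  Position 25 ')': depth becomes 0
Maximum depth reached: 6

6


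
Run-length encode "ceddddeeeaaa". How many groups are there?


Input: ceddddeeeaaa
Scanning for consecutive runs:
  Group 1: 'c' x 1 (positions 0-0)
  Group 2: 'e' x 1 (positions 1-1)
  Group 3: 'd' x 4 (positions 2-5)
  Group 4: 'e' x 3 (positions 6-8)
  Group 5: 'a' x 3 (positions 9-11)
Total groups: 5

5


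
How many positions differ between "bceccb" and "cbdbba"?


Comparing "bceccb" and "cbdbba" position by position:
  Position 0: 'b' vs 'c' => DIFFER
  Position 1: 'c' vs 'b' => DIFFER
  Position 2: 'e' vs 'd' => DIFFER
  Position 3: 'c' vs 'b' => DIFFER
  Position 4: 'c' vs 'b' => DIFFER
  Position 5: 'b' vs 'a' => DIFFER
Positions that differ: 6

6


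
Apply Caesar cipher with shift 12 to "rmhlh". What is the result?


Caesar cipher: shift "rmhlh" by 12
  'r' (pos 17) + 12 = pos 3 = 'd'
  'm' (pos 12) + 12 = pos 24 = 'y'
  'h' (pos 7) + 12 = pos 19 = 't'
  'l' (pos 11) + 12 = pos 23 = 'x'
  'h' (pos 7) + 12 = pos 19 = 't'
Result: dytxt

dytxt


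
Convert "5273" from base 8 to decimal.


Input: "5273" in base 8
Positional expansion:
  Digit '5' (value 5) x 8^3 = 2560
  Digit '2' (value 2) x 8^2 = 128
  Digit '7' (value 7) x 8^1 = 56
  Digit '3' (value 3) x 8^0 = 3
Sum = 2747

2747


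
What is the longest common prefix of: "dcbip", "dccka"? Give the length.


Words: dcbip, dccka
  Position 0: all 'd' => match
  Position 1: all 'c' => match
  Position 2: ('b', 'c') => mismatch, stop
LCP = "dc" (length 2)

2


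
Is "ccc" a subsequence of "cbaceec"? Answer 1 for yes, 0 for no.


Check if "ccc" is a subsequence of "cbaceec"
Greedy scan:
  Position 0 ('c'): matches sub[0] = 'c'
  Position 1 ('b'): no match needed
  Position 2 ('a'): no match needed
  Position 3 ('c'): matches sub[1] = 'c'
  Position 4 ('e'): no match needed
  Position 5 ('e'): no match needed
  Position 6 ('c'): matches sub[2] = 'c'
All 3 characters matched => is a subsequence

1


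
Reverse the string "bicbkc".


Input: bicbkc
Reading characters right to left:
  Position 5: 'c'
  Position 4: 'k'
  Position 3: 'b'
  Position 2: 'c'
  Position 1: 'i'
  Position 0: 'b'
Reversed: ckbcib

ckbcib


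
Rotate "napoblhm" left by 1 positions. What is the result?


Input: "napoblhm", rotate left by 1
First 1 characters: "n"
Remaining characters: "apoblhm"
Concatenate remaining + first: "apoblhm" + "n" = "apoblhmn"

apoblhmn


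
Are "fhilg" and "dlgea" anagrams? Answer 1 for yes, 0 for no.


Strings: "fhilg", "dlgea"
Sorted first:  fghil
Sorted second: adegl
Differ at position 0: 'f' vs 'a' => not anagrams

0


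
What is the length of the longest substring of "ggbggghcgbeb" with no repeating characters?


Input: "ggbggghcgbeb"
Sliding window (track last position of each char):
  Position 0 ('g'): window [0,0] length 1 -- new best
  Position 1 ('g'): repeat (last at 0), move window start to 1
  Position 1 ('g'): window [1,1] length 1
  Position 2 ('b'): window [1,2] length 2 -- new best
  Position 3 ('g'): repeat (last at 1), move window start to 2
  Position 3 ('g'): window [2,3] length 2
  Position 4 ('g'): repeat (last at 3), move window start to 4
  Position 4 ('g'): window [4,4] length 1
  Position 5 ('g'): repeat (last at 4), move window start to 5
  Position 5 ('g'): window [5,5] length 1
  Position 6 ('h'): window [5,6] length 2
  Position 7 ('c'): window [5,7] length 3 -- new best
  Position 8 ('g'): repeat (last at 5), move window start to 6
  Position 8 ('g'): window [6,8] length 3
  Position 9 ('b'): window [6,9] length 4 -- new best
  Position 10 ('e'): window [6,10] length 5 -- new best
  Position 11 ('b'): repeat (last at 9), move window start to 10
  Position 11 ('b'): window [10,11] length 2
Longest substring with no repeats: "hcgbe" with length 5

5


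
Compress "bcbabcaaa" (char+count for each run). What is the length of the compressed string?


Input: bcbabcaaa
Runs:
  'b' x 1 => "b1"
  'c' x 1 => "c1"
  'b' x 1 => "b1"
  'a' x 1 => "a1"
  'b' x 1 => "b1"
  'c' x 1 => "c1"
  'a' x 3 => "a3"
Compressed: "b1c1b1a1b1c1a3"
Compressed length: 14

14


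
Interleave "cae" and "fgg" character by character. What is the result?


Interleaving "cae" and "fgg":
  Position 0: 'c' from first, 'f' from second => "cf"
  Position 1: 'a' from first, 'g' from second => "ag"
  Position 2: 'e' from first, 'g' from second => "eg"
Result: cfageg

cfageg


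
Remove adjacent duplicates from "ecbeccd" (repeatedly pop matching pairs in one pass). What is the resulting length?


Input: ecbeccd
Stack-based adjacent duplicate removal:
  Read 'e': push. Stack: e
  Read 'c': push. Stack: ec
  Read 'b': push. Stack: ecb
  Read 'e': push. Stack: ecbe
  Read 'c': push. Stack: ecbec
  Read 'c': matches stack top 'c' => pop. Stack: ecbe
  Read 'd': push. Stack: ecbed
Final stack: "ecbed" (length 5)

5


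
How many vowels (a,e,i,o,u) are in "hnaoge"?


Input: hnaoge
Checking each character:
  'h' at position 0: consonant
  'n' at position 1: consonant
  'a' at position 2: vowel (running total: 1)
  'o' at position 3: vowel (running total: 2)
  'g' at position 4: consonant
  'e' at position 5: vowel (running total: 3)
Total vowels: 3

3


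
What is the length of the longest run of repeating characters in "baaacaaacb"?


Input: "baaacaaacb"
Scanning for longest run:
  Position 1 ('a'): new char, reset run to 1
  Position 2 ('a'): continues run of 'a', length=2
  Position 3 ('a'): continues run of 'a', length=3
  Position 4 ('c'): new char, reset run to 1
  Position 5 ('a'): new char, reset run to 1
  Position 6 ('a'): continues run of 'a', length=2
  Position 7 ('a'): continues run of 'a', length=3
  Position 8 ('c'): new char, reset run to 1
  Position 9 ('b'): new char, reset run to 1
Longest run: 'a' with length 3

3


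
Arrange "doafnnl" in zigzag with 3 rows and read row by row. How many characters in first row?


Zigzag "doafnnl" into 3 rows:
Placing characters:
  'd' => row 0
  'o' => row 1
  'a' => row 2
  'f' => row 1
  'n' => row 0
  'n' => row 1
  'l' => row 2
Rows:
  Row 0: "dn"
  Row 1: "ofn"
  Row 2: "al"
First row length: 2

2


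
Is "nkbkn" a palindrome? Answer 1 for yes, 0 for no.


Input: nkbkn
Reversed: nkbkn
  Compare pos 0 ('n') with pos 4 ('n'): match
  Compare pos 1 ('k') with pos 3 ('k'): match
Result: palindrome

1


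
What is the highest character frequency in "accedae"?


Input: accedae
Character counts:
  'a': 2
  'c': 2
  'd': 1
  'e': 2
Maximum frequency: 2

2


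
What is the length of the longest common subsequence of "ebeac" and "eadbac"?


LCS of "ebeac" and "eadbac"
DP table:
           e    a    d    b    a    c
      0    0    0    0    0    0    0
  e   0    1    1    1    1    1    1
  b   0    1    1    1    2    2    2
  e   0    1    1    1    2    2    2
  a   0    1    2    2    2    3    3
  c   0    1    2    2    2    3    4
LCS length = dp[5][6] = 4

4


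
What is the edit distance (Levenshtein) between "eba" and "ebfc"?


Computing edit distance: "eba" -> "ebfc"
DP table:
           e    b    f    c
      0    1    2    3    4
  e   1    0    1    2    3
  b   2    1    0    1    2
  a   3    2    1    1    2
Edit distance = dp[3][4] = 2

2


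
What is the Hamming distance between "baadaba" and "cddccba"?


Comparing "baadaba" and "cddccba" position by position:
  Position 0: 'b' vs 'c' => differ
  Position 1: 'a' vs 'd' => differ
  Position 2: 'a' vs 'd' => differ
  Position 3: 'd' vs 'c' => differ
  Position 4: 'a' vs 'c' => differ
  Position 5: 'b' vs 'b' => same
  Position 6: 'a' vs 'a' => same
Total differences (Hamming distance): 5

5


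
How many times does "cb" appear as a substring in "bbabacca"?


Searching for "cb" in "bbabacca"
Scanning each position:
  Position 0: "bb" => no
  Position 1: "ba" => no
  Position 2: "ab" => no
  Position 3: "ba" => no
  Position 4: "ac" => no
  Position 5: "cc" => no
  Position 6: "ca" => no
Total occurrences: 0

0


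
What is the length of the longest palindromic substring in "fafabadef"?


Input: "fafabadef"
Checking substrings for palindromes:
  [0:3] "faf" (len 3) => palindrome
  [1:4] "afa" (len 3) => palindrome
  [3:6] "aba" (len 3) => palindrome
Longest palindromic substring: "faf" with length 3

3


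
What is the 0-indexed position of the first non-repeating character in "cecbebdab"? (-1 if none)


Input: cecbebdab
Character frequencies:
  'a': 1
  'b': 3
  'c': 2
  'd': 1
  'e': 2
Scanning left to right for freq == 1:
  Position 0 ('c'): freq=2, skip
  Position 1 ('e'): freq=2, skip
  Position 2 ('c'): freq=2, skip
  Position 3 ('b'): freq=3, skip
  Position 4 ('e'): freq=2, skip
  Position 5 ('b'): freq=3, skip
  Position 6 ('d'): unique! => answer = 6

6


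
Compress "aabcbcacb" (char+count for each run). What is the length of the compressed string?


Input: aabcbcacb
Runs:
  'a' x 2 => "a2"
  'b' x 1 => "b1"
  'c' x 1 => "c1"
  'b' x 1 => "b1"
  'c' x 1 => "c1"
  'a' x 1 => "a1"
  'c' x 1 => "c1"
  'b' x 1 => "b1"
Compressed: "a2b1c1b1c1a1c1b1"
Compressed length: 16

16


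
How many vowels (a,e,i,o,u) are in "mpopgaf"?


Input: mpopgaf
Checking each character:
  'm' at position 0: consonant
  'p' at position 1: consonant
  'o' at position 2: vowel (running total: 1)
  'p' at position 3: consonant
  'g' at position 4: consonant
  'a' at position 5: vowel (running total: 2)
  'f' at position 6: consonant
Total vowels: 2

2


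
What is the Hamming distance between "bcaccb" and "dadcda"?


Comparing "bcaccb" and "dadcda" position by position:
  Position 0: 'b' vs 'd' => differ
  Position 1: 'c' vs 'a' => differ
  Position 2: 'a' vs 'd' => differ
  Position 3: 'c' vs 'c' => same
  Position 4: 'c' vs 'd' => differ
  Position 5: 'b' vs 'a' => differ
Total differences (Hamming distance): 5

5


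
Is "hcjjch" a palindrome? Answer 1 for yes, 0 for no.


Input: hcjjch
Reversed: hcjjch
  Compare pos 0 ('h') with pos 5 ('h'): match
  Compare pos 1 ('c') with pos 4 ('c'): match
  Compare pos 2 ('j') with pos 3 ('j'): match
Result: palindrome

1


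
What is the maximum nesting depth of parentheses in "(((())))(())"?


Input: "(((())))(())"
Tracking depth:
  Position 0 '(': depth becomes 1
  Position 1 '(': depth becomes 2
  Position 2 '(': depth becomes 3
  Position 3 '(': depth becomes 4
  Position 4 ')': depth becomes 3
  Position 5 ')': depth becomes 2
  Position 6 ')': depth becomes 1
  Position 7 ')': depth becomes 0
  Position 8 '(': depth becomes 1
  Position 9 '(': depth becomes 2
  Position 10 ')': depth becomes 1
  Position 11 ')': depth becomes 0
Maximum depth reached: 4

4


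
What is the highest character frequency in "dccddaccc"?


Input: dccddaccc
Character counts:
  'a': 1
  'c': 5
  'd': 3
Maximum frequency: 5

5


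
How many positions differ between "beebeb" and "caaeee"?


Comparing "beebeb" and "caaeee" position by position:
  Position 0: 'b' vs 'c' => DIFFER
  Position 1: 'e' vs 'a' => DIFFER
  Position 2: 'e' vs 'a' => DIFFER
  Position 3: 'b' vs 'e' => DIFFER
  Position 4: 'e' vs 'e' => same
  Position 5: 'b' vs 'e' => DIFFER
Positions that differ: 5

5


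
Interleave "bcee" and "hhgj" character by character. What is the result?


Interleaving "bcee" and "hhgj":
  Position 0: 'b' from first, 'h' from second => "bh"
  Position 1: 'c' from first, 'h' from second => "ch"
  Position 2: 'e' from first, 'g' from second => "eg"
  Position 3: 'e' from first, 'j' from second => "ej"
Result: bhchegej

bhchegej


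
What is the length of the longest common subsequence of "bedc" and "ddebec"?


LCS of "bedc" and "ddebec"
DP table:
           d    d    e    b    e    c
      0    0    0    0    0    0    0
  b   0    0    0    0    1    1    1
  e   0    0    0    1    1    2    2
  d   0    1    1    1    1    2    2
  c   0    1    1    1    1    2    3
LCS length = dp[4][6] = 3

3


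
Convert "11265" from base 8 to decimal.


Input: "11265" in base 8
Positional expansion:
  Digit '1' (value 1) x 8^4 = 4096
  Digit '1' (value 1) x 8^3 = 512
  Digit '2' (value 2) x 8^2 = 128
  Digit '6' (value 6) x 8^1 = 48
  Digit '5' (value 5) x 8^0 = 5
Sum = 4789

4789


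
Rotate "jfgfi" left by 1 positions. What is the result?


Input: "jfgfi", rotate left by 1
First 1 characters: "j"
Remaining characters: "fgfi"
Concatenate remaining + first: "fgfi" + "j" = "fgfij"

fgfij


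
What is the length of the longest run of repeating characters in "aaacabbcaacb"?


Input: "aaacabbcaacb"
Scanning for longest run:
  Position 1 ('a'): continues run of 'a', length=2
  Position 2 ('a'): continues run of 'a', length=3
  Position 3 ('c'): new char, reset run to 1
  Position 4 ('a'): new char, reset run to 1
  Position 5 ('b'): new char, reset run to 1
  Position 6 ('b'): continues run of 'b', length=2
  Position 7 ('c'): new char, reset run to 1
  Position 8 ('a'): new char, reset run to 1
  Position 9 ('a'): continues run of 'a', length=2
  Position 10 ('c'): new char, reset run to 1
  Position 11 ('b'): new char, reset run to 1
Longest run: 'a' with length 3

3


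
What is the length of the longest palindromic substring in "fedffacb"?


Input: "fedffacb"
Checking substrings for palindromes:
  [3:5] "ff" (len 2) => palindrome
Longest palindromic substring: "ff" with length 2

2


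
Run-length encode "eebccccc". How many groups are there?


Input: eebccccc
Scanning for consecutive runs:
  Group 1: 'e' x 2 (positions 0-1)
  Group 2: 'b' x 1 (positions 2-2)
  Group 3: 'c' x 5 (positions 3-7)
Total groups: 3

3


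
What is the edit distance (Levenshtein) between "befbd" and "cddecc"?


Computing edit distance: "befbd" -> "cddecc"
DP table:
           c    d    d    e    c    c
      0    1    2    3    4    5    6
  b   1    1    2    3    4    5    6
  e   2    2    2    3    3    4    5
  f   3    3    3    3    4    4    5
  b   4    4    4    4    4    5    5
  d   5    5    4    4    5    5    6
Edit distance = dp[5][6] = 6

6


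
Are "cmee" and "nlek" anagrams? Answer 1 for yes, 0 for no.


Strings: "cmee", "nlek"
Sorted first:  ceem
Sorted second: ekln
Differ at position 0: 'c' vs 'e' => not anagrams

0


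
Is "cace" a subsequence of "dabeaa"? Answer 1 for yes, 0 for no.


Check if "cace" is a subsequence of "dabeaa"
Greedy scan:
  Position 0 ('d'): no match needed
  Position 1 ('a'): no match needed
  Position 2 ('b'): no match needed
  Position 3 ('e'): no match needed
  Position 4 ('a'): no match needed
  Position 5 ('a'): no match needed
Only matched 0/4 characters => not a subsequence

0


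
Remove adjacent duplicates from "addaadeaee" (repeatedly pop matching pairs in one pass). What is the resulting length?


Input: addaadeaee
Stack-based adjacent duplicate removal:
  Read 'a': push. Stack: a
  Read 'd': push. Stack: ad
  Read 'd': matches stack top 'd' => pop. Stack: a
  Read 'a': matches stack top 'a' => pop. Stack: (empty)
  Read 'a': push. Stack: a
  Read 'd': push. Stack: ad
  Read 'e': push. Stack: ade
  Read 'a': push. Stack: adea
  Read 'e': push. Stack: adeae
  Read 'e': matches stack top 'e' => pop. Stack: adea
Final stack: "adea" (length 4)

4


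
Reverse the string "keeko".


Input: keeko
Reading characters right to left:
  Position 4: 'o'
  Position 3: 'k'
  Position 2: 'e'
  Position 1: 'e'
  Position 0: 'k'
Reversed: okeek

okeek


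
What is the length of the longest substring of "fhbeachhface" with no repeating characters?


Input: "fhbeachhface"
Sliding window (track last position of each char):
  Position 0 ('f'): window [0,0] length 1 -- new best
  Position 1 ('h'): window [0,1] length 2 -- new best
  Position 2 ('b'): window [0,2] length 3 -- new best
  Position 3 ('e'): window [0,3] length 4 -- new best
  Position 4 ('a'): window [0,4] length 5 -- new best
  Position 5 ('c'): window [0,5] length 6 -- new best
  Position 6 ('h'): repeat (last at 1), move window start to 2
  Position 6 ('h'): window [2,6] length 5
  Position 7 ('h'): repeat (last at 6), move window start to 7
  Position 7 ('h'): window [7,7] length 1
  Position 8 ('f'): window [7,8] length 2
  Position 9 ('a'): window [7,9] length 3
  Position 10 ('c'): window [7,10] length 4
  Position 11 ('e'): window [7,11] length 5
Longest substring with no repeats: "fhbeac" with length 6

6


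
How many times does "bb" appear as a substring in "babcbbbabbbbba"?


Searching for "bb" in "babcbbbabbbbba"
Scanning each position:
  Position 0: "ba" => no
  Position 1: "ab" => no
  Position 2: "bc" => no
  Position 3: "cb" => no
  Position 4: "bb" => MATCH
  Position 5: "bb" => MATCH
  Position 6: "ba" => no
  Position 7: "ab" => no
  Position 8: "bb" => MATCH
  Position 9: "bb" => MATCH
  Position 10: "bb" => MATCH
  Position 11: "bb" => MATCH
  Position 12: "ba" => no
Total occurrences: 6

6


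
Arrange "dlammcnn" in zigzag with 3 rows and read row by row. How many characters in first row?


Zigzag "dlammcnn" into 3 rows:
Placing characters:
  'd' => row 0
  'l' => row 1
  'a' => row 2
  'm' => row 1
  'm' => row 0
  'c' => row 1
  'n' => row 2
  'n' => row 1
Rows:
  Row 0: "dm"
  Row 1: "lmcn"
  Row 2: "an"
First row length: 2

2


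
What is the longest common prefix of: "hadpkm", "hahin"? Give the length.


Words: hadpkm, hahin
  Position 0: all 'h' => match
  Position 1: all 'a' => match
  Position 2: ('d', 'h') => mismatch, stop
LCP = "ha" (length 2)

2


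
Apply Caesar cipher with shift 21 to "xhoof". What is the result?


Caesar cipher: shift "xhoof" by 21
  'x' (pos 23) + 21 = pos 18 = 's'
  'h' (pos 7) + 21 = pos 2 = 'c'
  'o' (pos 14) + 21 = pos 9 = 'j'
  'o' (pos 14) + 21 = pos 9 = 'j'
  'f' (pos 5) + 21 = pos 0 = 'a'
Result: scjja

scjja
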